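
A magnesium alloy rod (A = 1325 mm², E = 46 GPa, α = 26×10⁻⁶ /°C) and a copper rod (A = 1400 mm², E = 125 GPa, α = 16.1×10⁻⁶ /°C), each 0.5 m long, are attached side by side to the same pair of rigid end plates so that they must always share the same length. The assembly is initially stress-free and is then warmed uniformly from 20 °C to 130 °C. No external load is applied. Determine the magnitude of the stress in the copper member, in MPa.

σ ≈ 35.2 MPa (tensile)

The magnesium alloy has the larger α, so on heating it would change length more than the copper if both were free. The rigid plates force a common final length, so the magnesium alloy is put into compression and the copper into tension, with equal and opposite forces P (no external load).
Setting the final lengths equal and cancelling L: (α₁ − α₂)ΔT = P/(A₁E₁) + P/(A₂E₂).
|α₁ − α₂|·ΔT = 9.9×10⁻⁶ × 110 = 0.001089.
1/(A₁E₁) + 1/(A₂E₂) = 1/(1325×46×10³) + 1/(1400×125×10³) = 2.212×10⁻⁸ N⁻¹.
So P = 0.001089 / 2.212×10⁻⁸ = 49.23 kN.
σ_{copper} = P/A₂ = 49230/1400 = 35.16 MPa, tensile.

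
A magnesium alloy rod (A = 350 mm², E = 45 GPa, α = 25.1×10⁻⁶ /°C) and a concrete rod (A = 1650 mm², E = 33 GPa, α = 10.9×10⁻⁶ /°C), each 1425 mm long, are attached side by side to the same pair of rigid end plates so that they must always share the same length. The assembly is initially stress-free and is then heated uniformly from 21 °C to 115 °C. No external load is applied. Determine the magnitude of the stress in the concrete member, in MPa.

Both members must finish at the same length. With the larger α, the magnesium alloy tends to over-expand; the plates restrain it, putting the magnesium alloy in compression and the concrete in tension. With no external load the two internal forces are equal and opposite, magnitude P.
Equating the net (thermal + elastic) strains gives |α₁ − α₂|·ΔT = P·[1/(A₁E₁) + 1/(A₂E₂)].
|α₁ − α₂|·ΔT = 14.2×10⁻⁶ × 94 = 0.001335.
1/(A₁E₁) + 1/(A₂E₂) = 1/(350×45×10³) + 1/(1650×33×10³) = 8.186×10⁻⁸ N⁻¹.
So P = 0.001335 / 8.186×10⁻⁸ = 16.31 kN.
σ_{concrete} = P/A₂ = 16310/1650 = 9.883 MPa, tensile.

σ ≈ 9.88 MPa (tensile)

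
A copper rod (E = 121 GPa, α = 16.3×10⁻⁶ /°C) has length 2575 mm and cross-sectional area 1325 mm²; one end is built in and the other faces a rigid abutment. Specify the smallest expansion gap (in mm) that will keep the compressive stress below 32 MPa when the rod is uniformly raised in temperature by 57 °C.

g ≈ 1.71 mm

With no wall the rod would lengthen by αΔT L = 16.3×10⁻⁶ × 57 × 2575 = 2.392 mm.
A stress of 32 MPa corresponds to the wall pushing the rod back by σL/E = 32×2575/(121×10³) = 0.681 mm.
So the gap has to take up the difference, g_min = δ_free − σL/E = 2.392 − 0.681 = 1.711 mm.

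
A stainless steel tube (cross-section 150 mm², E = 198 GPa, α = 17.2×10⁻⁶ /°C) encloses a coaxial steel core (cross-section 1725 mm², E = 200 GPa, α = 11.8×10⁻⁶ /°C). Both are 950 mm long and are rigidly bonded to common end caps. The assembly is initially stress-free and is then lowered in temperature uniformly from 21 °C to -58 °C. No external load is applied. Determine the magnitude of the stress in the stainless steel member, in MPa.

Equilibrium of a rigid end plate with no external load gives equal and opposite internal forces ±P in the two members. Since α_{stainless steel} > α_{steel}, cooling drives the stainless steel into tension and the steel into compression.
Compatibility of the two members (thermal + elastic change equal): (α₁ − α₂)ΔT = P·[1/(A₁E₁) + 1/(A₂E₂)].
|α₁ − α₂|·ΔT = 5.4×10⁻⁶ × 79 = 0.0004266.
1/(A₁E₁) + 1/(A₂E₂) = 1/(150×198×10³) + 1/(1725×200×10³) = 3.657×10⁻⁸ N⁻¹.
So P = 0.0004266 / 3.657×10⁻⁸ = 11.67 kN.
σ_{stainless steel} = P/A₁ = 11670/150 = 77.77 MPa, tensile.

σ ≈ 77.8 MPa (tensile)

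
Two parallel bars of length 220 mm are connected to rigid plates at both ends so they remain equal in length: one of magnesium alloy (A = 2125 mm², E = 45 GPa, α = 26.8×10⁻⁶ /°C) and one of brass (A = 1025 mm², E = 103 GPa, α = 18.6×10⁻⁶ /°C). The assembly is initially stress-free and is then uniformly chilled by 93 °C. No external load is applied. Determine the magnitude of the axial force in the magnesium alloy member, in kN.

Both members must finish at the same length. With the larger α, the magnesium alloy tends to over-contract; the plates restrain it, putting the magnesium alloy in tension and the brass in compression. With no external load the two internal forces are equal and opposite, magnitude P.
Setting the final lengths equal and cancelling L: (α₁ − α₂)ΔT = P/(A₁E₁) + P/(A₂E₂).
|α₁ − α₂|·ΔT = 8.2×10⁻⁶ × 93 = 0.0007626.
1/(A₁E₁) + 1/(A₂E₂) = 1/(2125×45×10³) + 1/(1025×103×10³) = 1.993×10⁻⁸ N⁻¹.
So P = 0.0007626 / 1.993×10⁻⁸ = 38.26 kN.

P ≈ 38.3 kN (tensile in the magnesium alloy)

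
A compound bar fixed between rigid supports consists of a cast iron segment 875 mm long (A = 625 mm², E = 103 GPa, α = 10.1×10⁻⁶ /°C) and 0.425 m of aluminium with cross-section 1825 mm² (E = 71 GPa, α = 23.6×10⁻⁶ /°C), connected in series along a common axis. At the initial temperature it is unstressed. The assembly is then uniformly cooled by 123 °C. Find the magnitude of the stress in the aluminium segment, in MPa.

σ ≈ 75.4 MPa (tensile)

Free thermal contraction of the whole bar: Σ αᵢΔT Lᵢ = 10.1×10⁻⁶×123×875 + 23.6×10⁻⁶×123×425 = 2.321 mm.
The walls prevent any net length change, so an axial force P (same in every segment) develops. Compatibility: P · Σ Lᵢ/(AᵢEᵢ) = δ_free.
Σ Lᵢ/(AᵢEᵢ) = 875/(625×103×10³) + 425/(1825×71×10³) = 1.687×10⁻⁵ mm/N.
P = 2.321 / 1.687×10⁻⁵ = 137500 N = 137.5 kN, tensile.
σ_{aluminium} = P / A = 137500 / 1825 = 75.37 MPa.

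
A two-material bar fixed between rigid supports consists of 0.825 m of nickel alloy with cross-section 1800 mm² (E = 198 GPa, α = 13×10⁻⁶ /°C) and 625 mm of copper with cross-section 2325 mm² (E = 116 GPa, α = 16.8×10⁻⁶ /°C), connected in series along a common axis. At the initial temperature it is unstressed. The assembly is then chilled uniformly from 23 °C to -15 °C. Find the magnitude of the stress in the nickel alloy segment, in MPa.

σ ≈ 96.7 MPa (tensile)

With the walls removed the bar would change length by δ_free = Σ αᵢΔT Lᵢ = 13×10⁻⁶×38×825 + 16.8×10⁻⁶×38×625 = 0.8065 mm.
The walls prevent any net length change, so an axial force P (same in every segment) develops. Compatibility: P · Σ Lᵢ/(AᵢEᵢ) = δ_free.
Σ Lᵢ/(AᵢEᵢ) = 825/(1800×198×10³) + 625/(2325×116×10³) = 4.632×10⁻⁶ mm/N.
So P = 0.8065 / 4.632×10⁻⁶ = 174.1 kN, tensile.
σ_{nickel alloy} = P / A = 174100 / 1800 = 96.73 MPa.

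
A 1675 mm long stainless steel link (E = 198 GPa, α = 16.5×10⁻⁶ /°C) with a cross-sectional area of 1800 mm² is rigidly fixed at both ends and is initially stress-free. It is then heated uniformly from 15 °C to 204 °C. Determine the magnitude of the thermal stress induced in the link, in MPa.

σ ≈ 617 MPa (compressive)

The supports are rigid, so the total axial strain is zero. The restrained thermal strain is ε = αΔT = 16.5×10⁻⁶ × 189 = 3118.5×10⁻⁶.
σ = EαΔT = 198×10³ × 16.5×10⁻⁶ × 189 = 617.5 MPa (compressive; the link is trying to expand).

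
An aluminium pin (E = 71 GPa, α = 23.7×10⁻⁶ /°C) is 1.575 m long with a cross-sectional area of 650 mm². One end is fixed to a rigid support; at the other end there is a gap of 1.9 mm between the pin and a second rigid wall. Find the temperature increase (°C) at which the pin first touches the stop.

ΔT ≈ 50.9 °C

Contact occurs when the free expansion equals the gap: αΔT L = 1.9 mm.
ΔT = 1.9 / (23.7×10⁻⁶ × 1575) = 50.9 °C.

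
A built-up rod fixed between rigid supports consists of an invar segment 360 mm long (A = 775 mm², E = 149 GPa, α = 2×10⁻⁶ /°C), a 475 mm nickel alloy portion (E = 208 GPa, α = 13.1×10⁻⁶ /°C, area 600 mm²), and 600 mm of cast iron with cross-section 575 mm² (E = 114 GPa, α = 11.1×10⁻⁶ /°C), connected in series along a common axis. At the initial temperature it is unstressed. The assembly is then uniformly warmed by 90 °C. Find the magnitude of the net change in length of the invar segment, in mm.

|ΔL| ≈ 0.173 mm

With the walls removed the bar would change length by δ_free = Σ αᵢΔT Lᵢ = 2×10⁻⁶×90×360 + 13.1×10⁻⁶×90×475 + 11.1×10⁻⁶×90×600 = 1.224 mm.
The walls prevent any net length change, so an axial force P (same in every segment) develops. Compatibility: P · Σ Lᵢ/(AᵢEᵢ) = δ_free.
The series flexibility is Σ Lᵢ/(AᵢEᵢ) = 360/(775×149×10³) + 475/(600×208×10³) + 600/(575×114×10³) = 1.608×10⁻⁵ mm/N.
So P = 1.224 / 1.608×10⁻⁵ = 76.15 kN, compressive.
For the invar segment, free thermal change = 2×10⁻⁶×90×360 = 0.0648 mm and elastic change from P = 76150×360/(775×149×10³) = 0.2374 mm; these oppose, so the net change is 0.173 mm (segment shortens).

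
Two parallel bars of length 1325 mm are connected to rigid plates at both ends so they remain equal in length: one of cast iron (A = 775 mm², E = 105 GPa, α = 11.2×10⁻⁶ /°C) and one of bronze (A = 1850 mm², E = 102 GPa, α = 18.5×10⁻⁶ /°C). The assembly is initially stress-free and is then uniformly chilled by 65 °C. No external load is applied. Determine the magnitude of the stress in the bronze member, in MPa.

Equilibrium of a rigid end plate with no external load gives equal and opposite internal forces ±P in the two members. Since α_{bronze} > α_{cast iron}, cooling drives the bronze into tension and the cast iron into compression.
Compatibility of the two members (thermal + elastic change equal): (α₁ − α₂)ΔT = P·[1/(A₁E₁) + 1/(A₂E₂)].
|α₁ − α₂|·ΔT = 7.3×10⁻⁶ × 65 = 0.0004745.
1/(A₁E₁) + 1/(A₂E₂) = 1/(775×105×10³) + 1/(1850×102×10³) = 1.759×10⁻⁸ N⁻¹.
P = 0.0004745 / 1.759×10⁻⁸ = 26980 N = 26.98 kN.
σ_{bronze} = P/A₂ = 26980/1850 = 14.58 MPa, tensile.

σ ≈ 14.6 MPa (tensile)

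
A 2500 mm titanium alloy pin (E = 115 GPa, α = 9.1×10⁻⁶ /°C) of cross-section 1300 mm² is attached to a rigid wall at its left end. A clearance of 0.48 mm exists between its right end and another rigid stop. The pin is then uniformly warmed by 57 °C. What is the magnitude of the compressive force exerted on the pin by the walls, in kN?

If the wall were absent the pin would grow by αΔT L = 9.1×10⁻⁶ × 57 × 2500 = 1.297 mm.
This exceeds the 0.48 mm gap, so the wall pushes back. The portion of expansion that must be recovered elastically is δ_free − gap = 1.297 − 0.48 = 0.8167 mm.
So σ = E(δ_free − g)/L = 115×10³ × 0.8167/2500 = 37.57 MPa.
P = σA = 37.57 × 1300 = 48.84 kN.

P ≈ 48.8 kN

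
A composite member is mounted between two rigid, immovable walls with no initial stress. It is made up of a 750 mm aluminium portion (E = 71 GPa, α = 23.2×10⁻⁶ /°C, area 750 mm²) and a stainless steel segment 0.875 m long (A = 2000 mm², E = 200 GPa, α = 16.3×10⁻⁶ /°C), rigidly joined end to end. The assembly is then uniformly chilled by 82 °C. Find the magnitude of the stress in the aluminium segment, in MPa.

With the walls removed the bar would change length by δ_free = Σ αᵢΔT Lᵢ = 23.2×10⁻⁶×82×750 + 16.3×10⁻⁶×82×875 = 2.596 mm.
The walls prevent any net length change, so an axial force P (same in every segment) develops. Compatibility: P · Σ Lᵢ/(AᵢEᵢ) = δ_free.
Σ Lᵢ/(AᵢEᵢ) = 750/(750×71×10³) + 875/(2000×200×10³) = 1.627×10⁻⁵ mm/N.
Hence P = δ_free / Σ(L/AE) = 2.596/1.627×10⁻⁵ = 159.6 kN (tensile).
σ_{aluminium} = P / A = 159600 / 750 = 212.7 MPa.

σ ≈ 213 MPa (tensile)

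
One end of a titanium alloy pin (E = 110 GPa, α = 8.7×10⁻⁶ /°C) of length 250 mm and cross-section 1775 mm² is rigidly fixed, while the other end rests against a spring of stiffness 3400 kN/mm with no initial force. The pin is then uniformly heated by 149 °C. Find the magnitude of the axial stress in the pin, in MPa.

σ ≈ 116 MPa (compressive)

Free thermal expansion: δ_free = αΔT L = 8.7×10⁻⁶ × 149 × 250 = 0.3241 mm.
With a force P in the spring, the elastic change of the pin is PL/(AE) and that of the spring is P/k; compatibility requires their sum to equal δ_free.
P [ L/(AE) + 1/k ] = δ_free → P [ 250/(1775×110×10³) + 1/(3400×10³) ] = 0.3241.
P = 0.3241 / 1.575×10⁻⁶ = 205800 N.
σ = P/A = 205800/1775 = 116 MPa.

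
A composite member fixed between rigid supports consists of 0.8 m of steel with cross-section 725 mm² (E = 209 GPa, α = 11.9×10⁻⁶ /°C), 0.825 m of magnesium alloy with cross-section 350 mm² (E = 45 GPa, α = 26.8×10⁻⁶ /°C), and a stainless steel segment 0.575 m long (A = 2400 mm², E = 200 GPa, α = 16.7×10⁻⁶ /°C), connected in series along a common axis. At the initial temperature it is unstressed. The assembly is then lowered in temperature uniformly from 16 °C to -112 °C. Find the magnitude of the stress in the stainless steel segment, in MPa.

With the walls removed the bar would change length by δ_free = Σ αᵢΔT Lᵢ = 11.9×10⁻⁶×128×800 + 26.8×10⁻⁶×128×825 + 16.7×10⁻⁶×128×575 = 5.278 mm.
The rigid supports impose zero overall length change; the single axial force P common to all segments must satisfy P Σ Lᵢ/(AᵢEᵢ) = δ_free.
The series flexibility is Σ Lᵢ/(AᵢEᵢ) = 800/(725×209×10³) + 825/(350×45×10³) + 575/(2400×200×10³) = 5.886×10⁻⁵ mm/N.
Hence P = δ_free / Σ(L/AE) = 5.278/5.886×10⁻⁵ = 89.67 kN (tensile).
σ_{stainless steel} = P / A = 89670 / 2400 = 37.36 MPa.

σ ≈ 37.4 MPa (tensile)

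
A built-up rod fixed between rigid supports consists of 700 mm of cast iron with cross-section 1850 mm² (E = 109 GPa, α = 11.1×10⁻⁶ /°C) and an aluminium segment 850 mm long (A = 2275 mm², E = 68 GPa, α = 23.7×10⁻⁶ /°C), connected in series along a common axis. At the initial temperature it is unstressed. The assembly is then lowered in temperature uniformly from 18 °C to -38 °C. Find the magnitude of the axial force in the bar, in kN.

If the supports were absent, the total length change would be Σ αᵢΔT Lᵢ = 11.1×10⁻⁶×56×700 + 23.7×10⁻⁶×56×850 = 1.563 mm.
The rigid supports impose zero overall length change; the single axial force P common to all segments must satisfy P Σ Lᵢ/(AᵢEᵢ) = δ_free.
Σ Lᵢ/(AᵢEᵢ) = 700/(1850×109×10³) + 850/(2275×68×10³) = 8.966×10⁻⁶ mm/N.
Hence P = δ_free / Σ(L/AE) = 1.563/8.966×10⁻⁶ = 174.4 kN (tensile).

P ≈ 174 kN (tensile)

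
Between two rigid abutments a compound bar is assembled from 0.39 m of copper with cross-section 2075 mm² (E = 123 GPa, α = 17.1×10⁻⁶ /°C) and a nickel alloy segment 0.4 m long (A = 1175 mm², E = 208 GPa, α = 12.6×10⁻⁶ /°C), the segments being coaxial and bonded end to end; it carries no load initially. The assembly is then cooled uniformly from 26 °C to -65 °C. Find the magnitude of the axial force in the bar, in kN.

P ≈ 337 kN (tensile)

If the supports were absent, the total length change would be Σ αᵢΔT Lᵢ = 17.1×10⁻⁶×91×390 + 12.6×10⁻⁶×91×400 = 1.066 mm.
Since the ends are fixed, an axial force P builds up, equal in every segment, with P · Σ Lᵢ/(AᵢEᵢ) = δ_free.
Σ Lᵢ/(AᵢEᵢ) = 390/(2075×123×10³) + 400/(1175×208×10³) = 3.165×10⁻⁶ mm/N.
So P = 1.066 / 3.165×10⁻⁶ = 336.7 kN, tensile.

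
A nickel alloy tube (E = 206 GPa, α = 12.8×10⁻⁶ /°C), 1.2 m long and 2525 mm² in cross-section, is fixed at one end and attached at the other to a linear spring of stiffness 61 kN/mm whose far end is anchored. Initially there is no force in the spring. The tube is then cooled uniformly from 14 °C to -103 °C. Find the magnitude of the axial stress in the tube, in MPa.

Free thermal contraction: δ_free = αΔT L = 12.8×10⁻⁶ × 117 × 1200 = 1.797 mm.
With a force P in the spring, the elastic change of the tube is PL/(AE) and that of the spring is P/k; compatibility requires their sum to equal δ_free.
So P = δ_free / [L/(AE) + 1/k] = 1.797 / [ 1200/(2525×206×10³) + 1/(61×10³) ].
P = 1.797 / 1.87×10⁻⁵ = 96100 N.
σ = P/A = 96100/2525 = 38.06 MPa.

σ ≈ 38.1 MPa (tensile)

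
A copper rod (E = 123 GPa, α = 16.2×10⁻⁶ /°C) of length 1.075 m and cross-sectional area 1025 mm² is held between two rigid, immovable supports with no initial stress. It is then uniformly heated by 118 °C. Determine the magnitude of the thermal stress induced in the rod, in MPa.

The supports are rigid, so the total axial strain is zero. The restrained thermal strain is ε = αΔT = 16.2×10⁻⁶ × 118 = 1911.6×10⁻⁶.
The stress required to suppress this strain is σ = Eε = 123×10³ × 1911.6×10⁻⁶ = 235.1 MPa, compressive since the rod is trying to expand.

σ ≈ 235 MPa (compressive)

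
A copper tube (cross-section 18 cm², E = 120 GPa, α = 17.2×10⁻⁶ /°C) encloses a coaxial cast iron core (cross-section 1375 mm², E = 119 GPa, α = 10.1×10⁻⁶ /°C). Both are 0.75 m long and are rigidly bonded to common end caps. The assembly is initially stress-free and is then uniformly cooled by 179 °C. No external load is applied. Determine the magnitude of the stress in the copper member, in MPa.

The copper has the larger α, so on cooling it would change length more than the cast iron if both were free. The rigid plates force a common final length, so the copper is put into tension and the cast iron into compression, with equal and opposite forces P (no external load).
Compatibility of the two members (thermal + elastic change equal): (α₁ − α₂)ΔT = P·[1/(A₁E₁) + 1/(A₂E₂)].
|α₁ − α₂|·ΔT = 7.1×10⁻⁶ × 179 = 0.001271.
1/(A₁E₁) + 1/(A₂E₂) = 1/(1800×120×10³) + 1/(1375×119×10³) = 1.074×10⁻⁸ N⁻¹.
So P = 0.001271 / 1.074×10⁻⁸ = 118.3 kN.
σ_{copper} = P/A₁ = 118300/1800 = 65.73 MPa, tensile.

σ ≈ 65.7 MPa (tensile)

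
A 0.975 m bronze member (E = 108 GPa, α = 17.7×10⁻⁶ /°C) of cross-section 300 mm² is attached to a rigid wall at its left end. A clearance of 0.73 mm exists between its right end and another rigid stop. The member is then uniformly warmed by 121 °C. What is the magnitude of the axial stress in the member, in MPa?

Free thermal elongation = αΔT L = 17.7×10⁻⁶ × 121 × 975 = 2.088 mm.
The gap closes (δ_free > 0.73 mm) and the wall then resists a further 2.088 − 0.73 = 1.358 mm of expansion.
That suppressed elongation corresponds to σ = E·Δ/L = 108×10³ × 1.358/975 = 150.4 MPa.

σ ≈ 150 MPa (compressive)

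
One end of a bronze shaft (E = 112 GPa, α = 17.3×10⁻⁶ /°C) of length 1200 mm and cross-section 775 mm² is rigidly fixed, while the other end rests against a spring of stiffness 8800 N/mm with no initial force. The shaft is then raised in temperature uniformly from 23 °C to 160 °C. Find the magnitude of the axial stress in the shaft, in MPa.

Free thermal expansion: δ_free = αΔT L = 17.3×10⁻⁶ × 137 × 1200 = 2.844 mm.
Let P be the compressive force at the spring. The shaft shortens elastically by PL/(AE) and the spring compresses by P/k; together these equal δ_free.
So P = δ_free / [L/(AE) + 1/k] = 2.844 / [ 1200/(775×112×10³) + 1/(8800) ].
P = 2.844 / 0.0001275 = 22310 N.
σ = P/A = 22310/775 = 28.79 MPa.

σ ≈ 28.8 MPa (compressive)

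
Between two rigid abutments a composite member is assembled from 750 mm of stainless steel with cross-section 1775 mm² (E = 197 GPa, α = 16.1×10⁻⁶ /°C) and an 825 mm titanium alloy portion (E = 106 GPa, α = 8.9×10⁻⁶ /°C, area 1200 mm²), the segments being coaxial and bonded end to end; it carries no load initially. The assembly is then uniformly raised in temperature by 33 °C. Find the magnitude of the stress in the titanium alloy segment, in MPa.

σ ≈ 61.9 MPa (compressive)

Free thermal expansion of the whole bar: Σ αᵢΔT Lᵢ = 16.1×10⁻⁶×33×750 + 8.9×10⁻⁶×33×825 = 0.6408 mm.
The rigid supports impose zero overall length change; the single axial force P common to all segments must satisfy P Σ Lᵢ/(AᵢEᵢ) = δ_free.
The series flexibility is Σ Lᵢ/(AᵢEᵢ) = 750/(1775×197×10³) + 825/(1200×106×10³) = 8.631×10⁻⁶ mm/N.
P = 0.6408 / 8.631×10⁻⁶ = 74240 N = 74.24 kN, compressive.
σ_{titanium alloy} = P / A = 74240 / 1200 = 61.87 MPa.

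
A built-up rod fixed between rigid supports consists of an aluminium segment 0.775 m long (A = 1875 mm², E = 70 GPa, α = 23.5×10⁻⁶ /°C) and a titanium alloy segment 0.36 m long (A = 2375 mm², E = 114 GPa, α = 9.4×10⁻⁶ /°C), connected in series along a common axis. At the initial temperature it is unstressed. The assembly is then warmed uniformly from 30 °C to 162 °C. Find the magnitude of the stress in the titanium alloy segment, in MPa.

Free thermal expansion of the whole bar: Σ αᵢΔT Lᵢ = 23.5×10⁻⁶×132×775 + 9.4×10⁻⁶×132×360 = 2.851 mm.
Since the ends are fixed, an axial force P builds up, equal in every segment, with P · Σ Lᵢ/(AᵢEᵢ) = δ_free.
Σ Lᵢ/(AᵢEᵢ) = 775/(1875×70×10³) + 360/(2375×114×10³) = 7.234×10⁻⁶ mm/N.
P = 2.851 / 7.234×10⁻⁶ = 394100 N = 394.1 kN, compressive.
σ_{titanium alloy} = P / A = 394100 / 2375 = 165.9 MPa.

σ ≈ 166 MPa (compressive)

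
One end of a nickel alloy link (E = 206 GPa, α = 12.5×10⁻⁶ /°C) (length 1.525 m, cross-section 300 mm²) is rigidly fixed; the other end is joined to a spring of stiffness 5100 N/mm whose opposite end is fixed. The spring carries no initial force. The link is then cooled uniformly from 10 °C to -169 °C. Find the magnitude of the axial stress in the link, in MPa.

σ ≈ 51.5 MPa (tensile)

Free thermal contraction: δ_free = αΔT L = 12.5×10⁻⁶ × 179 × 1525 = 3.412 mm.
With a force P in the spring, the elastic change of the link is PL/(AE) and that of the spring is P/k; compatibility requires their sum to equal δ_free.
P [ L/(AE) + 1/k ] = δ_free → P [ 1525/(300×206×10³) + 1/(5100) ] = 3.412.
P = 3.412 / 0.0002208 = 15460 N.
σ = P/A = 15460/300 = 51.52 MPa.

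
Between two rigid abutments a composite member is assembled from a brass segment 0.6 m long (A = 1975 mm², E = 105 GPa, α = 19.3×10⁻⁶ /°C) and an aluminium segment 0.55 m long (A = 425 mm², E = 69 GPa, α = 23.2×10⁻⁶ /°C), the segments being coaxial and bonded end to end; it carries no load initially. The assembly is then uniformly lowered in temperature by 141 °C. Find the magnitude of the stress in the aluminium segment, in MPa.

σ ≈ 373 MPa (tensile)

Free thermal contraction of the whole bar: Σ αᵢΔT Lᵢ = 19.3×10⁻⁶×141×600 + 23.2×10⁻⁶×141×550 = 3.432 mm.
The walls prevent any net length change, so an axial force P (same in every segment) develops. Compatibility: P · Σ Lᵢ/(AᵢEᵢ) = δ_free.
The series flexibility is Σ Lᵢ/(AᵢEᵢ) = 600/(1975×105×10³) + 550/(425×69×10³) = 2.165×10⁻⁵ mm/N.
So P = 3.432 / 2.165×10⁻⁵ = 158.5 kN, tensile.
σ_{aluminium} = P / A = 158500 / 425 = 373 MPa.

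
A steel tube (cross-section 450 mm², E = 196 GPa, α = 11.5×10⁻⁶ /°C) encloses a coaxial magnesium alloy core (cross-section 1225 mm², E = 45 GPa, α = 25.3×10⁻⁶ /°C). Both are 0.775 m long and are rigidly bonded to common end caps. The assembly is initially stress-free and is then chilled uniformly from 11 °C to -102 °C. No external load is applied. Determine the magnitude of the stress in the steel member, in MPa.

Equilibrium of a rigid end plate with no external load gives equal and opposite internal forces ±P in the two members. Since α_{magnesium alloy} > α_{steel}, cooling drives the magnesium alloy into tension and the steel into compression.
Compatibility of the two members (thermal + elastic change equal): (α₁ − α₂)ΔT = P·[1/(A₁E₁) + 1/(A₂E₂)].
|α₁ − α₂|·ΔT = 13.8×10⁻⁶ × 113 = 0.001559.
1/(A₁E₁) + 1/(A₂E₂) = 1/(450×196×10³) + 1/(1225×45×10³) = 2.948×10⁻⁸ N⁻¹.
P = 0.001559 / 2.948×10⁻⁸ = 52900 N = 52.9 kN.
σ_{steel} = P/A₁ = 52900/450 = 117.6 MPa, compressive.

σ ≈ 118 MPa (compressive)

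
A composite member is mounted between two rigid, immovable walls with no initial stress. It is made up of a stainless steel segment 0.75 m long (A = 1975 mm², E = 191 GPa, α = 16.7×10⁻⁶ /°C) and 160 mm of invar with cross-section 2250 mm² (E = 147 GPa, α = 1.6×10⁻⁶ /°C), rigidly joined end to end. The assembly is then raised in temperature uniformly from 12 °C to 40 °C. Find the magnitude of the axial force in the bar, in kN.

P ≈ 145 kN (compressive)

Free thermal expansion of the whole bar: Σ αᵢΔT Lᵢ = 16.7×10⁻⁶×28×750 + 1.6×10⁻⁶×28×160 = 0.3579 mm.
Since the ends are fixed, an axial force P builds up, equal in every segment, with P · Σ Lᵢ/(AᵢEᵢ) = δ_free.
Σ Lᵢ/(AᵢEᵢ) = 750/(1975×191×10³) + 160/(2250×147×10³) = 2.472×10⁻⁶ mm/N.
So P = 0.3579 / 2.472×10⁻⁶ = 144.8 kN, compressive.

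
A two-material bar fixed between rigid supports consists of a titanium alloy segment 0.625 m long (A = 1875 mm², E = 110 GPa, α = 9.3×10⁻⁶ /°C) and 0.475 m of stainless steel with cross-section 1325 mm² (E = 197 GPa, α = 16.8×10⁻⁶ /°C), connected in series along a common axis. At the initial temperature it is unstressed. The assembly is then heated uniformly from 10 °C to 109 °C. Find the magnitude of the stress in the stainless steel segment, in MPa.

σ ≈ 212 MPa (compressive)

If the supports were absent, the total length change would be Σ αᵢΔT Lᵢ = 9.3×10⁻⁶×99×625 + 16.8×10⁻⁶×99×475 = 1.365 mm.
Since the ends are fixed, an axial force P builds up, equal in every segment, with P · Σ Lᵢ/(AᵢEᵢ) = δ_free.
The series flexibility is Σ Lᵢ/(AᵢEᵢ) = 625/(1875×110×10³) + 475/(1325×197×10³) = 4.85×10⁻⁶ mm/N.
P = 1.365 / 4.85×10⁻⁶ = 281500 N = 281.5 kN, compressive.
σ_{stainless steel} = P / A = 281500 / 1325 = 212.5 MPa.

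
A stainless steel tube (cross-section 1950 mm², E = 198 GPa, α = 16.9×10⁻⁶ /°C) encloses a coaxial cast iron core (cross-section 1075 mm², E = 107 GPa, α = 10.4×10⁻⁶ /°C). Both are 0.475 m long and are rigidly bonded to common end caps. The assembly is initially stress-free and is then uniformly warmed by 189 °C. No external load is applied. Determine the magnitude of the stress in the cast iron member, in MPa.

The stainless steel has the larger α, so on heating it would change length more than the cast iron if both were free. The rigid plates force a common final length, so the stainless steel is put into compression and the cast iron into tension, with equal and opposite forces P (no external load).
Setting the final lengths equal and cancelling L: (α₁ − α₂)ΔT = P/(A₁E₁) + P/(A₂E₂).
|α₁ − α₂|·ΔT = 6.5×10⁻⁶ × 189 = 0.001228.
1/(A₁E₁) + 1/(A₂E₂) = 1/(1950×198×10³) + 1/(1075×107×10³) = 1.128×10⁻⁸ N⁻¹.
P = 0.001228 / 1.128×10⁻⁸ = 108900 N = 108.9 kN.
σ_{cast iron} = P/A₂ = 108900/1075 = 101.3 MPa, tensile.

σ ≈ 101 MPa (tensile)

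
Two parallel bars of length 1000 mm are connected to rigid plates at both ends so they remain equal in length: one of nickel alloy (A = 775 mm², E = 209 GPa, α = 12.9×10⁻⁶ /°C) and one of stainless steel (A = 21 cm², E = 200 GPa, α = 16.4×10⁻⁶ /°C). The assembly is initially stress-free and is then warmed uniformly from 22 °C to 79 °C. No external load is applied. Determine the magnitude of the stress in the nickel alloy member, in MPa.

σ ≈ 30.1 MPa (tensile)

Equilibrium of a rigid end plate with no external load gives equal and opposite internal forces ±P in the two members. Since α_{stainless steel} > α_{nickel alloy}, heating drives the stainless steel into compression and the nickel alloy into tension.
Equating the net (thermal + elastic) strains gives |α₁ − α₂|·ΔT = P·[1/(A₁E₁) + 1/(A₂E₂)].
|α₁ − α₂|·ΔT = 3.5×10⁻⁶ × 57 = 0.0001995.
1/(A₁E₁) + 1/(A₂E₂) = 1/(775×209×10³) + 1/(2100×200×10³) = 8.555×10⁻⁹ N⁻¹.
So P = 0.0001995 / 8.555×10⁻⁹ = 23.32 kN.
σ_{nickel alloy} = P/A₁ = 23320/775 = 30.09 MPa, tensile.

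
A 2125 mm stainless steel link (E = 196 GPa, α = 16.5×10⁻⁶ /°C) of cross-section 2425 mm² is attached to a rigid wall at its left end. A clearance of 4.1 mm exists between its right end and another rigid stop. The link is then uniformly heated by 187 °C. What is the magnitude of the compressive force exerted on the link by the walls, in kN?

P ≈ 549 kN

If the wall were absent the link would grow by αΔT L = 16.5×10⁻⁶ × 187 × 2125 = 6.557 mm.
The gap closes (δ_free > 4.1 mm) and the wall then resists a further 6.557 − 4.1 = 2.457 mm of expansion.
Compatibility: PL/(AE) = 2.457 mm, so σ = P/A = E × (2.457/2125) = 226.6 MPa.
P = σA = 226.6 × 2425 = 549.5 kN.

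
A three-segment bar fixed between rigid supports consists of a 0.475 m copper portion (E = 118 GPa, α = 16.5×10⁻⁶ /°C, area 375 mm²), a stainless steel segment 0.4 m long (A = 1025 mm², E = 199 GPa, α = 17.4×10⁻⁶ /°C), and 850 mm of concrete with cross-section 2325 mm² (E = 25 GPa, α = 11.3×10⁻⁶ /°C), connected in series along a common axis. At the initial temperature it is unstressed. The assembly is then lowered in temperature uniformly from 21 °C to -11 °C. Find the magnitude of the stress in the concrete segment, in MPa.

If the supports were absent, the total length change would be Σ αᵢΔT Lᵢ = 16.5×10⁻⁶×32×475 + 17.4×10⁻⁶×32×400 + 11.3×10⁻⁶×32×850 = 0.7809 mm.
The rigid supports impose zero overall length change; the single axial force P common to all segments must satisfy P Σ Lᵢ/(AᵢEᵢ) = δ_free.
The series flexibility is Σ Lᵢ/(AᵢEᵢ) = 475/(375×118×10³) + 400/(1025×199×10³) + 850/(2325×25×10³) = 2.732×10⁻⁵ mm/N.
Hence P = δ_free / Σ(L/AE) = 0.7809/2.732×10⁻⁵ = 28.58 kN (tensile).
σ_{concrete} = P / A = 28580 / 2325 = 12.29 MPa.

σ ≈ 12.3 MPa (tensile)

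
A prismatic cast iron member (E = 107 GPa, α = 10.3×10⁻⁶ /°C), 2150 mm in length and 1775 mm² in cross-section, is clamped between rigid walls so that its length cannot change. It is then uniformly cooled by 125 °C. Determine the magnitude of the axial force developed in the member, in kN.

With zero net strain, σ = E·αΔT = 107 GPa × 10.3×10⁻⁶ × 125 = 137.8 MPa.
Axial force P = σA = 137.8 × 1775 = 244500 N = 244.5 kN, tensile.

P ≈ 245 kN (tensile)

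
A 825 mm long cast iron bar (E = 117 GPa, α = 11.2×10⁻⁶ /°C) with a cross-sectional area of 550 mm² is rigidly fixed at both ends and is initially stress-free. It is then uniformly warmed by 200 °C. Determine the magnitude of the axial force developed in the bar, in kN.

P ≈ 144 kN (compressive)

With zero net strain, σ = E·αΔT = 117 GPa × 11.2×10⁻⁶ × 200 = 262.1 MPa.
Axial force P = σA = 262.1 × 550 = 144100 N = 144.1 kN, compressive.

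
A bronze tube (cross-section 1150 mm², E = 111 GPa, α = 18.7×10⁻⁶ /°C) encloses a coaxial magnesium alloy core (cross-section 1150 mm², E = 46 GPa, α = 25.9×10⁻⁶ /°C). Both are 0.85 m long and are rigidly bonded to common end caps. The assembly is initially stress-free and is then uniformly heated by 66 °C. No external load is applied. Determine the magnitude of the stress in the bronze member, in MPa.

Both members must finish at the same length. With the larger α, the magnesium alloy tends to over-expand; the plates restrain it, putting the magnesium alloy in compression and the bronze in tension. With no external load the two internal forces are equal and opposite, magnitude P.
Setting the final lengths equal and cancelling L: (α₁ − α₂)ΔT = P/(A₁E₁) + P/(A₂E₂).
|α₁ − α₂|·ΔT = 7.2×10⁻⁶ × 66 = 0.0004752.
1/(A₁E₁) + 1/(A₂E₂) = 1/(1150×111×10³) + 1/(1150×46×10³) = 2.674×10⁻⁸ N⁻¹.
So P = 0.0004752 / 2.674×10⁻⁸ = 17.77 kN.
σ_{bronze} = P/A₁ = 17770/1150 = 15.45 MPa, tensile.

σ ≈ 15.5 MPa (tensile)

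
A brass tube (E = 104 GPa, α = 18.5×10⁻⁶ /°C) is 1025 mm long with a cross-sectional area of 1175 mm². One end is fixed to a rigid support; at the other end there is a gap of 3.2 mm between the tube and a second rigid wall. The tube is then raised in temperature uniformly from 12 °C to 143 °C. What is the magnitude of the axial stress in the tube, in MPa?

Free thermal elongation = αΔT L = 18.5×10⁻⁶ × 131 × 1025 = 2.484 mm.
Since δ_free = 2.48 mm is less than the 3.2 mm gap, the tube never touches the wall. No axial force develops.

σ ≈ 0 MPa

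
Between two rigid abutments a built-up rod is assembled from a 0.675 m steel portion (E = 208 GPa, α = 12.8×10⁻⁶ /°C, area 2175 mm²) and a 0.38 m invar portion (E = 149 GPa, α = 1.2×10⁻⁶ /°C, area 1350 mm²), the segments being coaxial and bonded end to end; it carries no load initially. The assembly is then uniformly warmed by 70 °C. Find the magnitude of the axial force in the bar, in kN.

P ≈ 188 kN (compressive)

Free thermal expansion of the whole bar: Σ αᵢΔT Lᵢ = 12.8×10⁻⁶×70×675 + 1.2×10⁻⁶×70×380 = 0.6367 mm.
Since the ends are fixed, an axial force P builds up, equal in every segment, with P · Σ Lᵢ/(AᵢEᵢ) = δ_free.
Σ Lᵢ/(AᵢEᵢ) = 675/(2175×208×10³) + 380/(1350×149×10³) = 3.381×10⁻⁶ mm/N.
Hence P = δ_free / Σ(L/AE) = 0.6367/3.381×10⁻⁶ = 188.3 kN (compressive).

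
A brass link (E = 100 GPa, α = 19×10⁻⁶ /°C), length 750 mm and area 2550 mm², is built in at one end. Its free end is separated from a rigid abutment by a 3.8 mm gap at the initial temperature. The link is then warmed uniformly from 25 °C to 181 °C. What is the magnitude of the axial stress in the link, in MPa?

σ ≈ 0 MPa

If the wall were absent the link would grow by αΔT L = 19×10⁻⁶ × 156 × 750 = 2.223 mm.
Since δ_free = 2.22 mm is less than the 3.8 mm gap, the link never touches the wall. No axial force develops.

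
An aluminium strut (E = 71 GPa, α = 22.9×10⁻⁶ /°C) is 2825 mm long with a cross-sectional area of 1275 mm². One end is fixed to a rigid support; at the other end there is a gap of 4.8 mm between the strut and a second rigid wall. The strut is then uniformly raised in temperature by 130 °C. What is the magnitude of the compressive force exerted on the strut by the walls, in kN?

If the wall were absent the strut would grow by αΔT L = 22.9×10⁻⁶ × 130 × 2825 = 8.41 mm.
After closing the 4.8 mm clearance, 8.41 − 4.8 = 3.61 mm of expansion remains to be suppressed by the wall.
Compatibility: PL/(AE) = 3.61 mm, so σ = P/A = E × (3.61/2825) = 90.73 MPa.
P = σA = 90.73 × 1275 = 115.7 kN.

P ≈ 116 kN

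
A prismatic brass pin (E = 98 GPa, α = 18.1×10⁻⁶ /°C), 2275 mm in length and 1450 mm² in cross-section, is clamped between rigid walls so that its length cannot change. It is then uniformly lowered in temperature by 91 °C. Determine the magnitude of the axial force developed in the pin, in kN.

With zero net strain, σ = E·αΔT = 98 GPa × 18.1×10⁻⁶ × 91 = 161.4 MPa.
P = AEαΔT = 1450 × 98×10³ × 18.1×10⁻⁶ × 91 = 234.1 kN (tensile).

P ≈ 234 kN (tensile)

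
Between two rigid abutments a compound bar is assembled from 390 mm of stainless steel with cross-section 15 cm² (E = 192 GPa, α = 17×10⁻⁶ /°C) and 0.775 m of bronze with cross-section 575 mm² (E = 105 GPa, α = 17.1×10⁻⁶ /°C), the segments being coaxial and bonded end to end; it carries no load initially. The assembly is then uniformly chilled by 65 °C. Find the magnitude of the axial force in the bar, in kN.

P ≈ 91.1 kN (tensile)

With the walls removed the bar would change length by δ_free = Σ αᵢΔT Lᵢ = 17×10⁻⁶×65×390 + 17.1×10⁻⁶×65×775 = 1.292 mm.
The rigid supports impose zero overall length change; the single axial force P common to all segments must satisfy P Σ Lᵢ/(AᵢEᵢ) = δ_free.
The series flexibility is Σ Lᵢ/(AᵢEᵢ) = 390/(1500×192×10³) + 775/(575×105×10³) = 1.419×10⁻⁵ mm/N.
So P = 1.292 / 1.419×10⁻⁵ = 91.07 kN, tensile.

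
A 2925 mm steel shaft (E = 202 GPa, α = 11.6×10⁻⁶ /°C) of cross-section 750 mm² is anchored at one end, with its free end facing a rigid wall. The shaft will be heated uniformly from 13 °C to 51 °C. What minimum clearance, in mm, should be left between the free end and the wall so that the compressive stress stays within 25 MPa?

Free expansion if unrestrained: δ_free = αΔT L = 11.6×10⁻⁶ × 38 × 2925 = 1.289 mm.
A stress of 25 MPa corresponds to the wall pushing the shaft back by σL/E = 25×2925/(202×10³) = 0.362 mm.
So the gap has to take up the difference, g_min = δ_free − σL/E = 1.289 − 0.362 = 0.9273 mm.

g ≈ 0.927 mm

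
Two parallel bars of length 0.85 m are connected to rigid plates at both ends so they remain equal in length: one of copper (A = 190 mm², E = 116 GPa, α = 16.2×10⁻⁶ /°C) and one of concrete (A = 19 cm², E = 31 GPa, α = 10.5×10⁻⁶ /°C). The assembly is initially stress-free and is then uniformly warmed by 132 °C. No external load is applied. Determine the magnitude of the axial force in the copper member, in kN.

Equilibrium of a rigid end plate with no external load gives equal and opposite internal forces ±P in the two members. Since α_{copper} > α_{concrete}, heating drives the copper into compression and the concrete into tension.
Compatibility of the two members (thermal + elastic change equal): (α₁ − α₂)ΔT = P·[1/(A₁E₁) + 1/(A₂E₂)].
|α₁ − α₂|·ΔT = 5.7×10⁻⁶ × 132 = 0.0007524.
1/(A₁E₁) + 1/(A₂E₂) = 1/(190×116×10³) + 1/(1900×31×10³) = 6.235×10⁻⁸ N⁻¹.
P = 0.0007524 / 6.235×10⁻⁸ = 12070 N = 12.07 kN.

P ≈ 12.1 kN (compressive in the copper)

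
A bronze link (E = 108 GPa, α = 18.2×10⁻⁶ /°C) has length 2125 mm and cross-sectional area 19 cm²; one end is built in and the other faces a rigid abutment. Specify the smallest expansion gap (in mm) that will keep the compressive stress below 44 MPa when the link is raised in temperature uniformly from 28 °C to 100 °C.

g ≈ 1.92 mm

With no wall the link would lengthen by αΔT L = 18.2×10⁻⁶ × 72 × 2125 = 2.785 mm.
A stress of 44 MPa corresponds to the wall pushing the link back by σL/E = 44×2125/(108×10³) = 0.8657 mm.
So the gap has to take up the difference, g_min = δ_free − σL/E = 2.785 − 0.8657 = 1.919 mm.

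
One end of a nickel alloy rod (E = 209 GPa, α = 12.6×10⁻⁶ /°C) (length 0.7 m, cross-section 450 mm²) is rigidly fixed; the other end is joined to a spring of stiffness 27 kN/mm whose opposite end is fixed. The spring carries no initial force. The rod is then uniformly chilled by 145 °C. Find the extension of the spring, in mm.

δ ≈ 1.06 mm

The unrestrained thermal change is αΔT L = 12.6×10⁻⁶ × 145 × 700 = 1.279 mm.
With a force P in the spring, the elastic change of the rod is PL/(AE) and that of the spring is P/k; compatibility requires their sum to equal δ_free.
P [ L/(AE) + 1/k ] = δ_free → P [ 700/(450×209×10³) + 1/(27×10³) ] = 1.279.
P = 1.279 / 4.448×10⁻⁵ = 28750 N.
Spring extension = P/k = 28750/(27×10³) = 1.065 mm.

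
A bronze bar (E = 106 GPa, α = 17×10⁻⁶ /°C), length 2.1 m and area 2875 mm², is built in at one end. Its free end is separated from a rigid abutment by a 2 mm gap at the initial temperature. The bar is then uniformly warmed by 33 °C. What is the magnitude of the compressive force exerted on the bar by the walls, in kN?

P ≈ 0 kN

Free thermal elongation = αΔT L = 17×10⁻⁶ × 33 × 2100 = 1.178 mm.
Since δ_free = 1.18 mm is less than the 2 mm gap, the bar never touches the wall. No axial force develops.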